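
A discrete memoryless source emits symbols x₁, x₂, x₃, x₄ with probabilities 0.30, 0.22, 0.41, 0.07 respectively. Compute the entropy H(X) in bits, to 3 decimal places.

H = −Σ pᵢ log₂ pᵢ.
−0.30·log₂(0.30) = 0.5211
−0.22·log₂(0.22) = 0.4806
−0.41·log₂(0.41) = 0.5274
−0.07·log₂(0.07) = 0.2686
Sum ≈ 1.7976 → 1.798 bits.

1.798 bits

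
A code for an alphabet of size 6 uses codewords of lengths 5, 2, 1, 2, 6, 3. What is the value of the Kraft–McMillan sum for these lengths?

1.171875

With common denominator 2^6 = 64: Σ 2^(−ℓᵢ) = 2/64 + 16/64 + 32/64 + 16/64 + 1/64 + 8/64 = 75/64 = 1.171875.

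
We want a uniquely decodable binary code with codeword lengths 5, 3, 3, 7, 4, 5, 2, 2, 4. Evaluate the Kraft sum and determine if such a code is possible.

With common denominator 2^7 = 128: Σ 2^(−ℓᵢ) = 4/128 + 16/128 + 16/128 + 1/128 + 8/128 + 4/128 + 32/128 + 32/128 + 8/128 = 121/128 = 0.9453125.
Kraft's inequality requires Σ ≤ 1; here Σ = 0.9453125 ≤ 1, so such a prefix code exists.

0.9453125; yes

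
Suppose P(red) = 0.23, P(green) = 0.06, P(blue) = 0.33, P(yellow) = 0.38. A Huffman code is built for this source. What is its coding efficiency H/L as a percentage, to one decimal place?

Entropy H = −Σ p log₂ p ≈ 1.7895 bits.
Huffman merges: 3/50+23/100→29/100; 29/100+33/100→31/50; 19/50+31/50→1. L = 191/100 ≈ 1.9100.
Efficiency = H/L = 1.7895/1.9100 = 93.7%.

93.7%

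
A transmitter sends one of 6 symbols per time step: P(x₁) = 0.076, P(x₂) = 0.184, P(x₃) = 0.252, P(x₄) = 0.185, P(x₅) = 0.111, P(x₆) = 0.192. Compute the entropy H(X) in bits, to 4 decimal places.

2.4925 bits

H = −Σ pᵢ log₂ pᵢ.
−0.076·log₂(0.076) = 0.2826
−0.184·log₂(0.184) = 0.4494
−0.252·log₂(0.252) = 0.5011
−0.185·log₂(0.185) = 0.4504
−0.111·log₂(0.111) = 0.3520
−0.192·log₂(0.192) = 0.4571
Sum ≈ 2.4925 → 2.4925 bits.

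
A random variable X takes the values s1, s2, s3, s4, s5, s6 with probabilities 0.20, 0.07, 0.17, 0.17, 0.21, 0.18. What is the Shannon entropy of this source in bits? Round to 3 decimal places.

H = −Σ pᵢ log₂ pᵢ.
−0.20·log₂(0.20) = 0.4644
−0.07·log₂(0.07) = 0.2686
−0.17·log₂(0.17) = 0.4346
−0.17·log₂(0.17) = 0.4346
−0.21·log₂(0.21) = 0.4728
−0.18·log₂(0.18) = 0.4453
Sum ≈ 2.5202 → 2.520 bits.

2.520 bits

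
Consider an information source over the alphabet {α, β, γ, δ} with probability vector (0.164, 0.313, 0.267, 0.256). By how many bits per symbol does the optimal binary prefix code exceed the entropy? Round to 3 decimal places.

0.036 bits

Entropy H = −Σ p log₂ p ≈ 1.9642 bits.
Huffman merges: 41/250+32/125→21/50; 267/1000+313/1000→29/50; 21/50+29/50→1. L = 2 ≈ 2.0000.
L − H = 2.0000 − 1.9642 = 0.036 bits.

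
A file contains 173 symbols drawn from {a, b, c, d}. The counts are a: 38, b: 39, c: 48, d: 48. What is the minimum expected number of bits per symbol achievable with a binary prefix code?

Probabilities are the counts divided by 173.
Repeatedly combine the two least-probable nodes; the expected code length is the sum of the merged weights.
merge 38/173 + 39/173 → 77/173
merge 48/173 + 48/173 → 96/173
merge 77/173 + 96/173 → 1
L = 77/173 + 96/173 + 1 = 2 bits/symbol.

2 bits/symbol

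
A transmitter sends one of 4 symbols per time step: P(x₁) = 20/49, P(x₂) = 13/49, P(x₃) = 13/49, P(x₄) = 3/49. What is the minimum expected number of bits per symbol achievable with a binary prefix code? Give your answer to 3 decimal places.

1.918 bits/symbol

Repeatedly combine the two least-probable nodes; the expected code length is the sum of the merged weights.
merge 3/49 + 13/49 → 16/49
merge 13/49 + 16/49 → 29/49
merge 20/49 + 29/49 → 1
L = 16/49 + 29/49 + 1 = 94/49 ≈ 1.918 bits/symbol.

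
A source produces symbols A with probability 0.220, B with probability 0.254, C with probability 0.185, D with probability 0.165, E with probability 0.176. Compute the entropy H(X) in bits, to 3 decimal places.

2.303 bits

H = −Σ pᵢ log₂ pᵢ.
−0.220·log₂(0.220) = 0.4806
−0.254·log₂(0.254) = 0.5022
−0.185·log₂(0.185) = 0.4504
−0.165·log₂(0.165) = 0.4289
−0.176·log₂(0.176) = 0.4411
Sum ≈ 2.3032 → 2.303 bits.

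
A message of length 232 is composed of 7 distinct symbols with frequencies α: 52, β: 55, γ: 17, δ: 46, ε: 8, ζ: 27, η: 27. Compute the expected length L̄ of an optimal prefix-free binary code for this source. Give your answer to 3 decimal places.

2.647 bits/symbol

Probabilities are the counts divided by 232.
Repeatedly combine the two least-probable nodes; the expected code length is the sum of the merged weights.
merge 1/29 + 17/232 → 25/232
merge 25/232 + 27/232 → 13/58
merge 27/232 + 23/116 → 73/232
merge 13/58 + 13/58 → 13/29
merge 55/232 + 73/232 → 16/29
merge 13/29 + 16/29 → 1
L = 25/232 + 13/58 + 73/232 + 13/29 + 16/29 + 1 = 307/116 ≈ 2.647 bits/symbol.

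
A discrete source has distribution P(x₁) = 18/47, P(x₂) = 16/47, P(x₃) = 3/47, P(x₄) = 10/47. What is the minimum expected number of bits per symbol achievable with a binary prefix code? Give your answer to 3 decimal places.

Repeatedly combine the two least-probable nodes; the expected code length is the sum of the merged weights.
merge 3/47 + 10/47 → 13/47
merge 13/47 + 16/47 → 29/47
merge 18/47 + 29/47 → 1
L = 13/47 + 29/47 + 1 = 89/47 ≈ 1.894 bits/symbol.

1.894 bits/symbol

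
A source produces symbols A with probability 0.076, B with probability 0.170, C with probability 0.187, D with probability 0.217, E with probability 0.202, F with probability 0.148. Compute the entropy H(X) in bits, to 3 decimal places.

H = −Σ pᵢ log₂ pᵢ.
−0.076·log₂(0.076) = 0.2826
−0.170·log₂(0.170) = 0.4346
−0.187·log₂(0.187) = 0.4523
−0.217·log₂(0.217) = 0.4783
−0.202·log₂(0.202) = 0.4661
−0.148·log₂(0.148) = 0.4079
Sum ≈ 2.5219 → 2.522 bits.

2.522 bits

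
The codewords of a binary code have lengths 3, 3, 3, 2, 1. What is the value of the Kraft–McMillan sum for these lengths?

1.125

With common denominator 2^3 = 8: Σ 2^(−ℓᵢ) = 1/8 + 1/8 + 1/8 + 2/8 + 4/8 = 9/8 = 1.125.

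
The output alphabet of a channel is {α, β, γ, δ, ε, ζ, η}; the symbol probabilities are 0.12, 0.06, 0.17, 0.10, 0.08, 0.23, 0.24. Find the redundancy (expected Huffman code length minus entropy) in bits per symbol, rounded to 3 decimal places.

0.019 bits

Entropy H = −Σ p log₂ p ≈ 2.6507 bits.
Huffman merges: 3/50+2/25→7/50; 1/10+3/25→11/50; 7/50+17/100→31/100; 11/50+23/100→9/20; 6/25+31/100→11/20; 9/20+11/20→1. L = 267/100 ≈ 2.6700.
L − H = 2.6700 − 2.6507 = 0.019 bits.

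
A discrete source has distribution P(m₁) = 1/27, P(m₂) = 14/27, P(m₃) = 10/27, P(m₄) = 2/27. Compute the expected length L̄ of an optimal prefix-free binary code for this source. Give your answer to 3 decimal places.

Repeatedly combine the two least-probable nodes; the expected code length is the sum of the merged weights.
merge 1/27 + 2/27 → 1/9
merge 1/9 + 10/27 → 13/27
merge 13/27 + 14/27 → 1
L = 1/9 + 13/27 + 1 = 43/27 ≈ 1.593 bits/symbol.

1.593 bits/symbol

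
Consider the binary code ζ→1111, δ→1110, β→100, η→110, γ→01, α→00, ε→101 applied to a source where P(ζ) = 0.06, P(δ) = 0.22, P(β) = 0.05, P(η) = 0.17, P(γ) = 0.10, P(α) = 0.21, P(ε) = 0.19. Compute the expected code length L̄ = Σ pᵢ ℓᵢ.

2.97 bits/symbol

L̄ = Σ pᵢ·ℓᵢ = 0.06·4 + 0.22·4 + 0.05·3 + 0.17·3 + 0.10·2 + 0.21·2 + 0.19·3 = 2.97 bits/symbol.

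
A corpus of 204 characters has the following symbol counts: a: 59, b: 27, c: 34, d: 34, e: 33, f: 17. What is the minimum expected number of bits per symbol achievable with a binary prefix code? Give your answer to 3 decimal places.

2.544 bits/symbol

Probabilities are the counts divided by 204.
Repeatedly combine the two least-probable nodes; the expected code length is the sum of the merged weights.
merge 1/12 + 9/68 → 11/51
merge 11/68 + 1/6 → 67/204
merge 1/6 + 11/51 → 13/34
merge 59/204 + 67/204 → 21/34
merge 13/34 + 21/34 → 1
L = 11/51 + 67/204 + 13/34 + 21/34 + 1 = 173/68 ≈ 2.544 bits/symbol.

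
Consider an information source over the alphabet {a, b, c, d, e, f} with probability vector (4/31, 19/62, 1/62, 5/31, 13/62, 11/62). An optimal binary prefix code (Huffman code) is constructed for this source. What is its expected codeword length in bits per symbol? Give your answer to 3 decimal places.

Repeatedly combine the two least-probable nodes; the expected code length is the sum of the merged weights.
merge 1/62 + 4/31 → 9/62
merge 9/62 + 5/31 → 19/62
merge 11/62 + 13/62 → 12/31
merge 19/62 + 19/62 → 19/31
merge 12/31 + 19/31 → 1
L = 9/62 + 19/62 + 12/31 + 19/31 + 1 = 76/31 ≈ 2.452 bits/symbol.

2.452 bits/symbol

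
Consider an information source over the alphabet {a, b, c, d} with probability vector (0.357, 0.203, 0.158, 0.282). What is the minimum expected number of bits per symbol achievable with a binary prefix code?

2 bits/symbol

Repeatedly combine the two least-probable nodes; the expected code length is the sum of the merged weights.
merge 79/500 + 203/1000 → 361/1000
merge 141/500 + 357/1000 → 639/1000
merge 361/1000 + 639/1000 → 1
L = 361/1000 + 639/1000 + 1 = 2 bits/symbol.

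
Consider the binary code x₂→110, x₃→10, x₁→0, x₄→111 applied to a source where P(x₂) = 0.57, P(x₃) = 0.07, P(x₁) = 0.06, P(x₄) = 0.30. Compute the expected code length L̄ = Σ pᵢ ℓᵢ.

L̄ = Σ pᵢ·ℓᵢ = 0.57·3 + 0.07·2 + 0.06·1 + 0.30·3 = 2.81 bits/symbol.

2.81 bits/symbol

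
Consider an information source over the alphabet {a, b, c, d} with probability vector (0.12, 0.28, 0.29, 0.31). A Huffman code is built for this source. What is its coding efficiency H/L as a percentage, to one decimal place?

Entropy H = −Σ p log₂ p ≈ 1.9230 bits.
Huffman merges: 3/25+7/25→2/5; 29/100+31/100→3/5; 2/5+3/5→1. L = 2 ≈ 2.0000.
Efficiency = H/L = 1.9230/2.0000 = 96.1%.

96.1%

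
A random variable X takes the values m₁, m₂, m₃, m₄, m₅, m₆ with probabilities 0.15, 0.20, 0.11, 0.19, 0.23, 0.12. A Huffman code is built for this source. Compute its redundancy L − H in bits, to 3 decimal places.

Entropy H = −Σ p log₂ p ≈ 2.5352 bits.
Huffman merges: 11/100+3/25→23/100; 3/20+19/100→17/50; 1/5+23/100→43/100; 23/100+17/50→57/100; 43/100+57/100→1. L = 257/100 ≈ 2.5700.
L − H = 2.5700 − 2.5352 = 0.035 bits.

0.035 bits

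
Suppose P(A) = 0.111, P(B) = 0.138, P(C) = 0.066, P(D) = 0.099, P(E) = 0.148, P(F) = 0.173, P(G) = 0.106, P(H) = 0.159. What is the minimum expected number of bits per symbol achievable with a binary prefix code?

2.992 bits/symbol

Repeatedly combine the two least-probable nodes; the expected code length is the sum of the merged weights.
merge 33/500 + 99/1000 → 33/200
merge 53/500 + 111/1000 → 217/1000
merge 69/500 + 37/250 → 143/500
merge 159/1000 + 33/200 → 81/250
merge 173/1000 + 217/1000 → 39/100
merge 143/500 + 81/250 → 61/100
merge 39/100 + 61/100 → 1
L = 33/200 + 217/1000 + 143/500 + 81/250 + 39/100 + 61/100 + 1 = 374/125 = 2.992 bits/symbol.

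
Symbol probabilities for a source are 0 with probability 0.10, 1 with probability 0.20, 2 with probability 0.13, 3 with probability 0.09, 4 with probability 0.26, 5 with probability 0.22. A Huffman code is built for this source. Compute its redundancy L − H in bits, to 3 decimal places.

0.032 bits

Entropy H = −Σ p log₂ p ≈ 2.4777 bits.
Huffman merges: 9/100+1/10→19/100; 13/100+19/100→8/25; 1/5+11/50→21/50; 13/50+8/25→29/50; 21/50+29/50→1. L = 251/100 ≈ 2.5100.
L − H = 2.5100 − 2.4777 = 0.032 bits.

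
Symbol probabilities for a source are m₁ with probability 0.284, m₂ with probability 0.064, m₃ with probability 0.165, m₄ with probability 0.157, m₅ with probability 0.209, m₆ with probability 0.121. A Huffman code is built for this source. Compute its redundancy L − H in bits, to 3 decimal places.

0.048 bits

Entropy H = −Σ p log₂ p ≈ 2.4585 bits.
Huffman merges: 8/125+121/1000→37/200; 157/1000+33/200→161/500; 37/200+209/1000→197/500; 71/250+161/500→303/500; 197/500+303/500→1. L = 2507/1000 ≈ 2.5070.
L − H = 2.5070 − 2.4585 = 0.048 bits.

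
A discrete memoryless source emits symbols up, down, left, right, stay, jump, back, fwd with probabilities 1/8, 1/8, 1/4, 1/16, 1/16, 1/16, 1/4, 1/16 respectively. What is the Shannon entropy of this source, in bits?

Each probability is a power of 1/2, so log₂(1/p) is an integer.
H = Σ p·log₂(1/p) = 1/8·3 + 1/8·3 + 1/4·2 + 1/16·4 + 1/16·4 + 1/16·4 + 1/4·2 + 1/16·4 = 2.75 bits.

2.75 bits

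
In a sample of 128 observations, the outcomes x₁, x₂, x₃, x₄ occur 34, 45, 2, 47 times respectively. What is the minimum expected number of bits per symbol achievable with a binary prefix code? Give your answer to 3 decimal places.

1.914 bits/symbol

Probabilities are the counts divided by 128.
Repeatedly combine the two least-probable nodes; the expected code length is the sum of the merged weights.
merge 1/64 + 17/64 → 9/32
merge 9/32 + 45/128 → 81/128
merge 47/128 + 81/128 → 1
L = 9/32 + 81/128 + 1 = 245/128 ≈ 1.914 bits/symbol.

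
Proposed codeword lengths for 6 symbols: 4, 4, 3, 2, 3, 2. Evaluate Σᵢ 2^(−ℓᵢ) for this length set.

0.875

With common denominator 2^4 = 16: Σ 2^(−ℓᵢ) = 1/16 + 1/16 + 2/16 + 4/16 + 2/16 + 4/16 = 14/16 = 0.875.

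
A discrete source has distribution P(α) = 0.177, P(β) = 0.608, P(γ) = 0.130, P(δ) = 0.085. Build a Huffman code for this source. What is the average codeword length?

Repeatedly combine the two least-probable nodes; the expected code length is the sum of the merged weights.
merge 17/200 + 13/100 → 43/200
merge 177/1000 + 43/200 → 49/125
merge 49/125 + 76/125 → 1
L = 43/200 + 49/125 + 1 = 1607/1000 = 1.607 bits/symbol.

1.607 bits/symbol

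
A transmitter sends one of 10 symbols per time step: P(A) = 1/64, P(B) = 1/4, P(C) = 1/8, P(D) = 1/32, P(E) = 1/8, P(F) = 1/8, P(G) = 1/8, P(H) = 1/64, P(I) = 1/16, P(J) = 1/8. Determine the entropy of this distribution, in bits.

2.96875 bits

Each probability is a power of 1/2, so log₂(1/p) is an integer.
H = Σ p·log₂(1/p) = 1/64·6 + 1/4·2 + 1/8·3 + 1/32·5 + 1/8·3 + 1/8·3 + 1/8·3 + 1/64·6 + 1/16·4 + 1/8·3 = 2.96875 bits.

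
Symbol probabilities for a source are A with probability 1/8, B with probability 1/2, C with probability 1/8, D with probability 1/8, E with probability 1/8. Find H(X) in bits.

Each probability is a power of 1/2, so log₂(1/p) is an integer.
H = Σ p·log₂(1/p) = 1/8·3 + 1/2·1 + 1/8·3 + 1/8·3 + 1/8·3 = 2 bits.

2 bits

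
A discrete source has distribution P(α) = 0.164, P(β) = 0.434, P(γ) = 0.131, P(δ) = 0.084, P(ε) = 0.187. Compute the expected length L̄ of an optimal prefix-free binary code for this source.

2.132 bits/symbol

Repeatedly combine the two least-probable nodes; the expected code length is the sum of the merged weights.
merge 21/250 + 131/1000 → 43/200
merge 41/250 + 187/1000 → 351/1000
merge 43/200 + 351/1000 → 283/500
merge 217/500 + 283/500 → 1
L = 43/200 + 351/1000 + 283/500 + 1 = 533/250 = 2.132 bits/symbol.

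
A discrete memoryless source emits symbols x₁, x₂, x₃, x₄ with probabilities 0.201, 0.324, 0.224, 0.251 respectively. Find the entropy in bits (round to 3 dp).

H = −Σ pᵢ log₂ pᵢ.
−0.201·log₂(0.201) = 0.4653
−0.324·log₂(0.324) = 0.5268
−0.224·log₂(0.224) = 0.4835
−0.251·log₂(0.251) = 0.5006
Sum ≈ 1.9761 → 1.976 bits.

1.976 bits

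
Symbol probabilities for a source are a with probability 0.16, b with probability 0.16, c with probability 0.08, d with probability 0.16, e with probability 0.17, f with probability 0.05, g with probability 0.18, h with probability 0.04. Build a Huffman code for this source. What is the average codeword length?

2.91 bits/symbol

Repeatedly combine the two least-probable nodes; the expected code length is the sum of the merged weights.
merge 1/25 + 1/20 → 9/100
merge 2/25 + 9/100 → 17/100
merge 4/25 + 4/25 → 8/25
merge 4/25 + 17/100 → 33/100
merge 17/100 + 9/50 → 7/20
merge 8/25 + 33/100 → 13/20
merge 7/20 + 13/20 → 1
L = 9/100 + 17/100 + 8/25 + 33/100 + 7/20 + 13/20 + 1 = 291/100 = 2.91 bits/symbol.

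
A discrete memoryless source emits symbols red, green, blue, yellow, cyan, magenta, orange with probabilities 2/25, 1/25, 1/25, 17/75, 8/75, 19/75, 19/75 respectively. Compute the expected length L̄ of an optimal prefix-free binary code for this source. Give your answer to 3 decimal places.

2.507 bits/symbol

Repeatedly combine the two least-probable nodes; the expected code length is the sum of the merged weights.
merge 1/25 + 1/25 → 2/25
merge 2/25 + 2/25 → 4/25
merge 8/75 + 4/25 → 4/15
merge 17/75 + 19/75 → 12/25
merge 19/75 + 4/15 → 13/25
merge 12/25 + 13/25 → 1
L = 2/25 + 4/25 + 4/15 + 12/25 + 13/25 + 1 = 188/75 ≈ 2.507 bits/symbol.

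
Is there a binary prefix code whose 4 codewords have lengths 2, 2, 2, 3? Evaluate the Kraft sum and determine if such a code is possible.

0.875; yes

With common denominator 2^3 = 8: Σ 2^(−ℓᵢ) = 2/8 + 2/8 + 2/8 + 1/8 = 7/8 = 0.875.
Kraft's inequality requires Σ ≤ 1; here Σ = 0.875 ≤ 1, so such a prefix code exists.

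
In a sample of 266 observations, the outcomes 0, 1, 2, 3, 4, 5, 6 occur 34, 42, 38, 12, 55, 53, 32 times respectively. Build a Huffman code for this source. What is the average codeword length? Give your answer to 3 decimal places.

2.759 bits/symbol

Probabilities are the counts divided by 266.
Repeatedly combine the two least-probable nodes; the expected code length is the sum of the merged weights.
merge 6/133 + 16/133 → 22/133
merge 17/133 + 1/7 → 36/133
merge 3/19 + 22/133 → 43/133
merge 53/266 + 55/266 → 54/133
merge 36/133 + 43/133 → 79/133
merge 54/133 + 79/133 → 1
L = 22/133 + 36/133 + 43/133 + 54/133 + 79/133 + 1 = 367/133 ≈ 2.759 bits/symbol.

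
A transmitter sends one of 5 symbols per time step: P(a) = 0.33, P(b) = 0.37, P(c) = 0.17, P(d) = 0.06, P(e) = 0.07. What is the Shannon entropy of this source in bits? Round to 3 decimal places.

2.005 bits

H = −Σ pᵢ log₂ pᵢ.
−0.33·log₂(0.33) = 0.5278
−0.37·log₂(0.37) = 0.5307
−0.17·log₂(0.17) = 0.4346
−0.06·log₂(0.06) = 0.2435
−0.07·log₂(0.07) = 0.2686
Sum ≈ 2.0052 → 2.005 bits.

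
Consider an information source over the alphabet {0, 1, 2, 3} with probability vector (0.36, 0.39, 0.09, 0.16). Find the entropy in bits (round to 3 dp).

1.796 bits

H = −Σ pᵢ log₂ pᵢ.
−0.36·log₂(0.36) = 0.5306
−0.39·log₂(0.39) = 0.5298
−0.09·log₂(0.09) = 0.3127
−0.16·log₂(0.16) = 0.4230
Sum ≈ 1.7961 → 1.796 bits.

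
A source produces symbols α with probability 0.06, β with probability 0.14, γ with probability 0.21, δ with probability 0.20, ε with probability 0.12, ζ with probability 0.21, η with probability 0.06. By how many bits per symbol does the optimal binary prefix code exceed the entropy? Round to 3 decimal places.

0.039 bits

Entropy H = −Σ p log₂ p ≈ 2.6613 bits.
Huffman merges: 3/50+3/50→3/25; 3/25+3/25→6/25; 7/50+1/5→17/50; 21/100+21/100→21/50; 6/25+17/50→29/50; 21/50+29/50→1. L = 27/10 ≈ 2.7000.
L − H = 2.7000 − 2.6613 = 0.039 bits.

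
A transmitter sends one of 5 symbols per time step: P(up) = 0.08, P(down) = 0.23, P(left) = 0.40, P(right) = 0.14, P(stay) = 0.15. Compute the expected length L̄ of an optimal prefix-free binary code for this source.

2.19 bits/symbol

Repeatedly combine the two least-probable nodes; the expected code length is the sum of the merged weights.
merge 2/25 + 7/50 → 11/50
merge 3/20 + 11/50 → 37/100
merge 23/100 + 37/100 → 3/5
merge 2/5 + 3/5 → 1
L = 11/50 + 37/100 + 3/5 + 1 = 219/100 = 2.19 bits/symbol.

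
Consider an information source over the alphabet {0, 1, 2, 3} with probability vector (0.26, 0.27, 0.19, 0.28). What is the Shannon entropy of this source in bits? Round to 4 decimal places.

H = −Σ pᵢ log₂ pᵢ.
−0.26·log₂(0.26) = 0.5053
−0.27·log₂(0.27) = 0.5100
−0.19·log₂(0.19) = 0.4552
−0.28·log₂(0.28) = 0.5142
Sum ≈ 1.9848 → 1.9848 bits.

1.9848 bits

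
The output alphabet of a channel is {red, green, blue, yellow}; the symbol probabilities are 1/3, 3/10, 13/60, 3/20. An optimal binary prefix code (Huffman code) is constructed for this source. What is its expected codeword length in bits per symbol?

2 bits/symbol

Repeatedly combine the two least-probable nodes; the expected code length is the sum of the merged weights.
merge 3/20 + 13/60 → 11/30
merge 3/10 + 1/3 → 19/30
merge 11/30 + 19/30 → 1
L = 11/30 + 19/30 + 1 = 2 bits/symbol.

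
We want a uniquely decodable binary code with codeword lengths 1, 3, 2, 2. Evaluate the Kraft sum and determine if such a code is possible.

1.125; no

With common denominator 2^3 = 8: Σ 2^(−ℓᵢ) = 4/8 + 1/8 + 2/8 + 2/8 = 9/8 = 1.125.
Kraft's inequality requires Σ ≤ 1; here Σ = 1.125 > 1, so no such prefix code exists.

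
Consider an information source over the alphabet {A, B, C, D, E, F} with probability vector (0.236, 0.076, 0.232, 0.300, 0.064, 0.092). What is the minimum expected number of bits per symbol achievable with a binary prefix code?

2.372 bits/symbol

Repeatedly combine the two least-probable nodes; the expected code length is the sum of the merged weights.
merge 8/125 + 19/250 → 7/50
merge 23/250 + 7/50 → 29/125
merge 29/125 + 29/125 → 58/125
merge 59/250 + 3/10 → 67/125
merge 58/125 + 67/125 → 1
L = 7/50 + 29/125 + 58/125 + 67/125 + 1 = 593/250 = 2.372 bits/symbol.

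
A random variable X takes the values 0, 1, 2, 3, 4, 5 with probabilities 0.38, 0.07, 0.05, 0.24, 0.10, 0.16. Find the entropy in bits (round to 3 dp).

2.264 bits

H = −Σ pᵢ log₂ pᵢ.
−0.38·log₂(0.38) = 0.5305
−0.07·log₂(0.07) = 0.2686
−0.05·log₂(0.05) = 0.2161
−0.24·log₂(0.24) = 0.4941
−0.10·log₂(0.10) = 0.3322
−0.16·log₂(0.16) = 0.4230
Sum ≈ 2.2644 → 2.264 bits.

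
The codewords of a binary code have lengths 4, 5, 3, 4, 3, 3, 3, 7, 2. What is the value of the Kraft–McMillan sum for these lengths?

With common denominator 2^7 = 128: Σ 2^(−ℓᵢ) = 8/128 + 4/128 + 16/128 + 8/128 + 16/128 + 16/128 + 16/128 + 1/128 + 32/128 = 117/128 = 0.9140625.

0.9140625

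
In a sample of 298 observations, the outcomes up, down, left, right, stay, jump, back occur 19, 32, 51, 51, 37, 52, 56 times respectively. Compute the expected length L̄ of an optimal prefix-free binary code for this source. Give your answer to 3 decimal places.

Probabilities are the counts divided by 298.
Repeatedly combine the two least-probable nodes; the expected code length is the sum of the merged weights.
merge 19/298 + 16/149 → 51/298
merge 37/298 + 51/298 → 44/149
merge 51/298 + 51/298 → 51/149
merge 26/149 + 28/149 → 54/149
merge 44/149 + 51/149 → 95/149
merge 54/149 + 95/149 → 1
L = 51/298 + 44/149 + 51/149 + 54/149 + 95/149 + 1 = 837/298 ≈ 2.809 bits/symbol.

2.809 bits/symbol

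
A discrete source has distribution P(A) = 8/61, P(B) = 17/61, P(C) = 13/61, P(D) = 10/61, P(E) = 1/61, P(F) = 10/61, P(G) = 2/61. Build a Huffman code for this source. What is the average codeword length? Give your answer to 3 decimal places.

Repeatedly combine the two least-probable nodes; the expected code length is the sum of the merged weights.
merge 1/61 + 2/61 → 3/61
merge 3/61 + 8/61 → 11/61
merge 10/61 + 10/61 → 20/61
merge 11/61 + 13/61 → 24/61
merge 17/61 + 20/61 → 37/61
merge 24/61 + 37/61 → 1
L = 3/61 + 11/61 + 20/61 + 24/61 + 37/61 + 1 = 156/61 ≈ 2.557 bits/symbol.

2.557 bits/symbol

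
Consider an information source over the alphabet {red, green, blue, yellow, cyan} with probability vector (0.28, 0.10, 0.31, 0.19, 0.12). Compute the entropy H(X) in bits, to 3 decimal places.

H = −Σ pᵢ log₂ pᵢ.
−0.28·log₂(0.28) = 0.5142
−0.10·log₂(0.10) = 0.3322
−0.31·log₂(0.31) = 0.5238
−0.19·log₂(0.19) = 0.4552
−0.12·log₂(0.12) = 0.3671
Sum ≈ 2.1925 → 2.193 bits.

2.193 bits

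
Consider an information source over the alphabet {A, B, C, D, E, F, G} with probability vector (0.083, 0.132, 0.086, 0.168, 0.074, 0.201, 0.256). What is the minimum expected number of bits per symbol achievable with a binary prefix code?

Repeatedly combine the two least-probable nodes; the expected code length is the sum of the merged weights.
merge 37/500 + 83/1000 → 157/1000
merge 43/500 + 33/250 → 109/500
merge 157/1000 + 21/125 → 13/40
merge 201/1000 + 109/500 → 419/1000
merge 32/125 + 13/40 → 581/1000
merge 419/1000 + 581/1000 → 1
L = 157/1000 + 109/500 + 13/40 + 419/1000 + 581/1000 + 1 = 27/10 = 2.7 bits/symbol.

2.7 bits/symbol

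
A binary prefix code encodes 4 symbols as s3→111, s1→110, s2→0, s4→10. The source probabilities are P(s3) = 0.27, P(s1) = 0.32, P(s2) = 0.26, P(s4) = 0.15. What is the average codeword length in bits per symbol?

L̄ = Σ pᵢ·ℓᵢ = 0.27·3 + 0.32·3 + 0.26·1 + 0.15·2 = 2.33 bits/symbol.

2.33 bits/symbol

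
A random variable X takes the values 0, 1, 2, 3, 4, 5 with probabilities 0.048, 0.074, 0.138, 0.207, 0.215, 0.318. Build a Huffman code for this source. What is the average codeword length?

Repeatedly combine the two least-probable nodes; the expected code length is the sum of the merged weights.
merge 6/125 + 37/500 → 61/500
merge 61/500 + 69/500 → 13/50
merge 207/1000 + 43/200 → 211/500
merge 13/50 + 159/500 → 289/500
merge 211/500 + 289/500 → 1
L = 61/500 + 13/50 + 211/500 + 289/500 + 1 = 1191/500 = 2.382 bits/symbol.

2.382 bits/symbol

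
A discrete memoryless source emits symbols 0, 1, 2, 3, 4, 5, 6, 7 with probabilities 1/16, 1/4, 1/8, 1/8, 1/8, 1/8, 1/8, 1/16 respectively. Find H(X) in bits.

2.875 bits

Each probability is a power of 1/2, so log₂(1/p) is an integer.
H = Σ p·log₂(1/p) = 1/16·4 + 1/4·2 + 1/8·3 + 1/8·3 + 1/8·3 + 1/8·3 + 1/8·3 + 1/16·4 = 2.875 bits.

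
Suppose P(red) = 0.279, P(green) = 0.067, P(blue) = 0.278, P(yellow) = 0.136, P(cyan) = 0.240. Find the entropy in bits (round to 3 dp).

H = −Σ pᵢ log₂ pᵢ.
−0.279·log₂(0.279) = 0.5138
−0.067·log₂(0.067) = 0.2613
−0.278·log₂(0.278) = 0.5134
−0.136·log₂(0.136) = 0.3915
−0.240·log₂(0.240) = 0.4941
Sum ≈ 2.1741 → 2.174 bits.

2.174 bits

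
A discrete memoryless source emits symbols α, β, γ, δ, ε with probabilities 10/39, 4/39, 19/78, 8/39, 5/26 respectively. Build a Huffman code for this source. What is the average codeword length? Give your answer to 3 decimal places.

2.295 bits/symbol

Repeatedly combine the two least-probable nodes; the expected code length is the sum of the merged weights.
merge 4/39 + 5/26 → 23/78
merge 8/39 + 19/78 → 35/78
merge 10/39 + 23/78 → 43/78
merge 35/78 + 43/78 → 1
L = 23/78 + 35/78 + 43/78 + 1 = 179/78 ≈ 2.295 bits/symbol.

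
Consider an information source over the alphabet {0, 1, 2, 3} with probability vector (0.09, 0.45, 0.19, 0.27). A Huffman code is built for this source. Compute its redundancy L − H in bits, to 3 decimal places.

0.034 bits

Entropy H = −Σ p log₂ p ≈ 1.7963 bits.
Huffman merges: 9/100+19/100→7/25; 27/100+7/25→11/20; 9/20+11/20→1. L = 183/100 ≈ 1.8300.
L − H = 1.8300 − 1.7963 = 0.034 bits.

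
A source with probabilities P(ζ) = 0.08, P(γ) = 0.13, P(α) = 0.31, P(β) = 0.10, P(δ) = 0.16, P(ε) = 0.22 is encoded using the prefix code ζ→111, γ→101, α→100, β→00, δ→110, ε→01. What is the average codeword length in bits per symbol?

L̄ = Σ pᵢ·ℓᵢ = 0.08·3 + 0.13·3 + 0.31·3 + 0.10·2 + 0.16·3 + 0.22·2 = 2.68 bits/symbol.

2.68 bits/symbol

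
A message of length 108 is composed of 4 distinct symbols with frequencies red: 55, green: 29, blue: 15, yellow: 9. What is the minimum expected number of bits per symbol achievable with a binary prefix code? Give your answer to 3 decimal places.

Probabilities are the counts divided by 108.
Repeatedly combine the two least-probable nodes; the expected code length is the sum of the merged weights.
merge 1/12 + 5/36 → 2/9
merge 2/9 + 29/108 → 53/108
merge 53/108 + 55/108 → 1
L = 2/9 + 53/108 + 1 = 185/108 ≈ 1.713 bits/symbol.

1.713 bits/symbol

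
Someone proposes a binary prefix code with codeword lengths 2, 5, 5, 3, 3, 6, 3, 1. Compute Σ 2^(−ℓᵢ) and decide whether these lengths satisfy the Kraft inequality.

1.203125; no

With common denominator 2^6 = 64: Σ 2^(−ℓᵢ) = 16/64 + 2/64 + 2/64 + 8/64 + 8/64 + 1/64 + 8/64 + 32/64 = 77/64 = 1.203125.
Kraft's inequality requires Σ ≤ 1; here Σ = 1.203125 > 1, so no such prefix code exists.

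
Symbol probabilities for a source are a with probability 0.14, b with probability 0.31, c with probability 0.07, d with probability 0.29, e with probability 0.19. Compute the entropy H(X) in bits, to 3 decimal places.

H = −Σ pᵢ log₂ pᵢ.
−0.14·log₂(0.14) = 0.3971
−0.31·log₂(0.31) = 0.5238
−0.07·log₂(0.07) = 0.2686
−0.29·log₂(0.29) = 0.5179
−0.19·log₂(0.19) = 0.4552
Sum ≈ 2.1626 → 2.163 bits.

2.163 bits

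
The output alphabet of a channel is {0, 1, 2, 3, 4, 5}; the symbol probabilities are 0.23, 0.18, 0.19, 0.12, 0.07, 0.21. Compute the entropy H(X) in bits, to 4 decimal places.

2.4966 bits

H = −Σ pᵢ log₂ pᵢ.
−0.23·log₂(0.23) = 0.4877
−0.18·log₂(0.18) = 0.4453
−0.19·log₂(0.19) = 0.4552
−0.12·log₂(0.12) = 0.3671
−0.07·log₂(0.07) = 0.2686
−0.21·log₂(0.21) = 0.4728
Sum ≈ 2.4966 → 2.4966 bits.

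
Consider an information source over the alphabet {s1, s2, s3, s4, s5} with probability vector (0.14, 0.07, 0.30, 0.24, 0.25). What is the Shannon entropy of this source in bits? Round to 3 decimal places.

H = −Σ pᵢ log₂ pᵢ.
−0.14·log₂(0.14) = 0.3971
−0.07·log₂(0.07) = 0.2686
−0.30·log₂(0.30) = 0.5211
−0.24·log₂(0.24) = 0.4941
−0.25·log₂(0.25) = 0.5000
Sum ≈ 2.1809 → 2.181 bits.

2.181 bits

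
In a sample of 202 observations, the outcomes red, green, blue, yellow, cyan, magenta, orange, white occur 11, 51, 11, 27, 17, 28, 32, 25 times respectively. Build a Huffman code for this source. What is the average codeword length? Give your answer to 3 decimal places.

Probabilities are the counts divided by 202.
Repeatedly combine the two least-probable nodes; the expected code length is the sum of the merged weights.
merge 11/202 + 11/202 → 11/101
merge 17/202 + 11/101 → 39/202
merge 25/202 + 27/202 → 26/101
merge 14/101 + 16/101 → 30/101
merge 39/202 + 51/202 → 45/101
merge 26/101 + 30/101 → 56/101
merge 45/101 + 56/101 → 1
L = 11/101 + 39/202 + 26/101 + 30/101 + 45/101 + 56/101 + 1 = 577/202 ≈ 2.856 bits/symbol.

2.856 bits/symbol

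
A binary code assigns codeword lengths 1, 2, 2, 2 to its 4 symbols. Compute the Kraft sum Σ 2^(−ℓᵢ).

1.25

With common denominator 2^2 = 4: Σ 2^(−ℓᵢ) = 2/4 + 1/4 + 1/4 + 1/4 = 5/4 = 1.25.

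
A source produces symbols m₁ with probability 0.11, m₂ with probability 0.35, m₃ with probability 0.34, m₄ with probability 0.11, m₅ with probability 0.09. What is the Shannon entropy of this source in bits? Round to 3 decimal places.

H = −Σ pᵢ log₂ pᵢ.
−0.11·log₂(0.11) = 0.3503
−0.35·log₂(0.35) = 0.5301
−0.34·log₂(0.34) = 0.5292
−0.11·log₂(0.11) = 0.3503
−0.09·log₂(0.09) = 0.3127
Sum ≈ 2.0725 → 2.073 bits.

2.073 bits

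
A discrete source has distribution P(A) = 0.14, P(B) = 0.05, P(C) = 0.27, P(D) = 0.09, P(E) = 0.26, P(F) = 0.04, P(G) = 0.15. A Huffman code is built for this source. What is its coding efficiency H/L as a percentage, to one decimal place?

Entropy H = −Σ p log₂ p ≈ 2.5375 bits.
Huffman merges: 1/25+1/20→9/100; 9/100+9/100→9/50; 7/50+3/20→29/100; 9/50+13/50→11/25; 27/100+29/100→14/25; 11/25+14/25→1. L = 64/25 ≈ 2.5600.
Efficiency = H/L = 2.5375/2.5600 = 99.1%.

99.1%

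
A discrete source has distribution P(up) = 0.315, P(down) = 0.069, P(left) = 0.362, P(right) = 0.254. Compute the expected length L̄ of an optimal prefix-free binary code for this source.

Repeatedly combine the two least-probable nodes; the expected code length is the sum of the merged weights.
merge 69/1000 + 127/500 → 323/1000
merge 63/200 + 323/1000 → 319/500
merge 181/500 + 319/500 → 1
L = 323/1000 + 319/500 + 1 = 1961/1000 = 1.961 bits/symbol.

1.961 bits/symbol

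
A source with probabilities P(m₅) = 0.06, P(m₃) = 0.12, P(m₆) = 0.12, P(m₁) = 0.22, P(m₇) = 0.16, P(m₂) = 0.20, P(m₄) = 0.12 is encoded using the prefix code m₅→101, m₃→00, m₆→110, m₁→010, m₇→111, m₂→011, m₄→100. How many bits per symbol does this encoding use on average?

2.88 bits/symbol

L̄ = Σ pᵢ·ℓᵢ = 0.06·3 + 0.12·2 + 0.12·3 + 0.22·3 + 0.16·3 + 0.20·3 + 0.12·3 = 2.88 bits/symbol.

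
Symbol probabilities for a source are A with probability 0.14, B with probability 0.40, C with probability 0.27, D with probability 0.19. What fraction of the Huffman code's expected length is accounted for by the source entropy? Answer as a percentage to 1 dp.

Entropy H = −Σ p log₂ p ≈ 1.8911 bits.
Huffman merges: 7/50+19/100→33/100; 27/100+33/100→3/5; 2/5+3/5→1. L = 193/100 ≈ 1.9300.
Efficiency = H/L = 1.8911/1.9300 = 98.0%.

98.0%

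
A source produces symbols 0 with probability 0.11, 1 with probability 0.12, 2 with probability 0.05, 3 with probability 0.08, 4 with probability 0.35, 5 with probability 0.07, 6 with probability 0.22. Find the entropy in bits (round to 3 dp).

H = −Σ pᵢ log₂ pᵢ.
−0.11·log₂(0.11) = 0.3503
−0.12·log₂(0.12) = 0.3671
−0.05·log₂(0.05) = 0.2161
−0.08·log₂(0.08) = 0.2915
−0.35·log₂(0.35) = 0.5301
−0.07·log₂(0.07) = 0.2686
−0.22·log₂(0.22) = 0.4806
Sum ≈ 2.5042 → 2.504 bits.

2.504 bits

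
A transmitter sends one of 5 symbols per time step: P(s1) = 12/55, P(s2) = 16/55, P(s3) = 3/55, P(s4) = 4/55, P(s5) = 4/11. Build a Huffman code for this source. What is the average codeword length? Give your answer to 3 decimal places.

Repeatedly combine the two least-probable nodes; the expected code length is the sum of the merged weights.
merge 3/55 + 4/55 → 7/55
merge 7/55 + 12/55 → 19/55
merge 16/55 + 19/55 → 7/11
merge 4/11 + 7/11 → 1
L = 7/55 + 19/55 + 7/11 + 1 = 116/55 ≈ 2.109 bits/symbol.

2.109 bits/symbol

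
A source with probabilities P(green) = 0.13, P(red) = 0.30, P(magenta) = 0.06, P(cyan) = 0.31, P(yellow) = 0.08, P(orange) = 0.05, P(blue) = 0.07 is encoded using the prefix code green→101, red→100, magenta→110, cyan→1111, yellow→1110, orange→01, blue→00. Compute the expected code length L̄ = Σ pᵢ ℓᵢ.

3.27 bits/symbol

L̄ = Σ pᵢ·ℓᵢ = 0.13·3 + 0.30·3 + 0.06·3 + 0.31·4 + 0.08·4 + 0.05·2 + 0.07·2 = 3.27 bits/symbol.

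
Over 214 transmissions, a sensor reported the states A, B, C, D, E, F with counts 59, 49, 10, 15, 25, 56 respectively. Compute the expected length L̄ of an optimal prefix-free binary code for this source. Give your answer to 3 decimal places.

2.350 bits/symbol

Probabilities are the counts divided by 214.
Repeatedly combine the two least-probable nodes; the expected code length is the sum of the merged weights.
merge 5/107 + 15/214 → 25/214
merge 25/214 + 25/214 → 25/107
merge 49/214 + 25/107 → 99/214
merge 28/107 + 59/214 → 115/214
merge 99/214 + 115/214 → 1
L = 25/214 + 25/107 + 99/214 + 115/214 + 1 = 503/214 ≈ 2.350 bits/symbol.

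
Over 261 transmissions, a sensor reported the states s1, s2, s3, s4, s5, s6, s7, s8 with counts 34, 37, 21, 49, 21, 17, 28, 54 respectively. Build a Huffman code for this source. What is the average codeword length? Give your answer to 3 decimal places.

Probabilities are the counts divided by 261.
Repeatedly combine the two least-probable nodes; the expected code length is the sum of the merged weights.
merge 17/261 + 7/87 → 38/261
merge 7/87 + 28/261 → 49/261
merge 34/261 + 37/261 → 71/261
merge 38/261 + 49/261 → 1/3
merge 49/261 + 6/29 → 103/261
merge 71/261 + 1/3 → 158/261
merge 103/261 + 158/261 → 1
L = 38/261 + 49/261 + 71/261 + 1/3 + 103/261 + 158/261 + 1 = 767/261 ≈ 2.939 bits/symbol.

2.939 bits/symbol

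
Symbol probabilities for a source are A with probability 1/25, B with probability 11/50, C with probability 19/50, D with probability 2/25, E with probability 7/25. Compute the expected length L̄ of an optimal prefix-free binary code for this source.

Repeatedly combine the two least-probable nodes; the expected code length is the sum of the merged weights.
merge 1/25 + 2/25 → 3/25
merge 3/25 + 11/50 → 17/50
merge 7/25 + 17/50 → 31/50
merge 19/50 + 31/50 → 1
L = 3/25 + 17/50 + 31/50 + 1 = 52/25 = 2.08 bits/symbol.

2.08 bits/symbol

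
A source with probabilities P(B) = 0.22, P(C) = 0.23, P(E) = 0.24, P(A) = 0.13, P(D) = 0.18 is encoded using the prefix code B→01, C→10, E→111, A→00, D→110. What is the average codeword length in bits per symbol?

L̄ = Σ pᵢ·ℓᵢ = 0.22·2 + 0.23·2 + 0.24·3 + 0.13·2 + 0.18·3 = 2.42 bits/symbol.

2.42 bits/symbol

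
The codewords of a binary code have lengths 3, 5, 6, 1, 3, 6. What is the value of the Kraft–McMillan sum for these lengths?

0.8125

With common denominator 2^6 = 64: Σ 2^(−ℓᵢ) = 8/64 + 2/64 + 1/64 + 32/64 + 8/64 + 1/64 = 52/64 = 0.8125.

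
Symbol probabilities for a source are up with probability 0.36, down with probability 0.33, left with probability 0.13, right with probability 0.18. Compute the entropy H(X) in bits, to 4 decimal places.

H = −Σ pᵢ log₂ pᵢ.
−0.36·log₂(0.36) = 0.5306
−0.33·log₂(0.33) = 0.5278
−0.13·log₂(0.13) = 0.3826
−0.18·log₂(0.18) = 0.4453
Sum ≈ 1.8864 → 1.8864 bits.

1.8864 bits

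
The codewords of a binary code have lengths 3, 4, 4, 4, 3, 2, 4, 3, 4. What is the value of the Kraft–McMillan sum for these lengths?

With common denominator 2^4 = 16: Σ 2^(−ℓᵢ) = 2/16 + 1/16 + 1/16 + 1/16 + 2/16 + 4/16 + 1/16 + 2/16 + 1/16 = 15/16 = 0.9375.

0.9375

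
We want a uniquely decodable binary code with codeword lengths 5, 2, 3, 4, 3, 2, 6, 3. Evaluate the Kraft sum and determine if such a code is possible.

0.984375; yes

With common denominator 2^6 = 64: Σ 2^(−ℓᵢ) = 2/64 + 16/64 + 8/64 + 4/64 + 8/64 + 16/64 + 1/64 + 8/64 = 63/64 = 0.984375.
Kraft's inequality requires Σ ≤ 1; here Σ = 0.984375 ≤ 1, so such a prefix code exists.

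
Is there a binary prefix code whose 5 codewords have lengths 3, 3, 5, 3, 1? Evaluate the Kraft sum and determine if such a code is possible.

0.90625; yes

With common denominator 2^5 = 32: Σ 2^(−ℓᵢ) = 4/32 + 4/32 + 1/32 + 4/32 + 16/32 = 29/32 = 0.90625.
Kraft's inequality requires Σ ≤ 1; here Σ = 0.90625 ≤ 1, so such a prefix code exists.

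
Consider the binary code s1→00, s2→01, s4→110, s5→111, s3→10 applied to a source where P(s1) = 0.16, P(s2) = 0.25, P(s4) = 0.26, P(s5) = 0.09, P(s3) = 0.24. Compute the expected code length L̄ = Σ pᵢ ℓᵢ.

2.35 bits/symbol

L̄ = Σ pᵢ·ℓᵢ = 0.16·2 + 0.25·2 + 0.26·3 + 0.09·3 + 0.24·2 = 2.35 bits/symbol.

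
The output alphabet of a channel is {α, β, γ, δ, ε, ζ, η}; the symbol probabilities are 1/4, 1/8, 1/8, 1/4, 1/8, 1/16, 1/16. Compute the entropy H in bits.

2.625 bits

Each probability is a power of 1/2, so log₂(1/p) is an integer.
H = Σ p·log₂(1/p) = 1/4·2 + 1/8·3 + 1/8·3 + 1/4·2 + 1/8·3 + 1/16·4 + 1/16·4 = 2.625 bits.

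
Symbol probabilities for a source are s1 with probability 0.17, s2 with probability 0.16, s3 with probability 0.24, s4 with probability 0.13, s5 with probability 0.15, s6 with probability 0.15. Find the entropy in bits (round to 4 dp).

H = −Σ pᵢ log₂ pᵢ.
−0.17·log₂(0.17) = 0.4346
−0.16·log₂(0.16) = 0.4230
−0.24·log₂(0.24) = 0.4941
−0.13·log₂(0.13) = 0.3826
−0.15·log₂(0.15) = 0.4105
−0.15·log₂(0.15) = 0.4105
Sum ≈ 2.5555 → 2.5555 bits.

2.5555 bits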